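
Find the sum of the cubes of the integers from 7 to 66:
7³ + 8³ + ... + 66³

Use ∑_{k=1}^{n} k³ = [n(n+1)/2]², then subtract the first 6 terms.
∑_{k=1}^{66} k³ = [66×67/2]² = 2211² = 4888521
∑_{k=1}^{6} k³ = [6×7/2]² = 21² = 441
∑_{k=7}^{66} k³ = 4888521 - 441 = 4888080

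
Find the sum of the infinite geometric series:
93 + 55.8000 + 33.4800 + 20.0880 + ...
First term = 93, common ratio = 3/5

For |r| < 1, S = a / (1 - r)
S = 93 / (1 - (3/5))
S = 93 / (2/5)
S = 465/2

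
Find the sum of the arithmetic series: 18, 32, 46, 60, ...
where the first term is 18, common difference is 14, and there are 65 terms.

Sₙ = n/2 × (first + last)
Last term = a + (n-1)d = 18 + (65-1)×14 = 914
S_65 = 65/2 × (18 + 914)
S_65 = 65/2 × 932 = 30290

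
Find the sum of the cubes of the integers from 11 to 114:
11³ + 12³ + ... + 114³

Use ∑_{k=1}^{n} k³ = [n(n+1)/2]², then subtract the first 10 terms.
∑_{k=1}^{114} k³ = [114×115/2]² = 6555² = 42968025
∑_{k=1}^{10} k³ = [10×11/2]² = 55² = 3025
∑_{k=11}^{114} k³ = 42968025 - 3025 = 42965000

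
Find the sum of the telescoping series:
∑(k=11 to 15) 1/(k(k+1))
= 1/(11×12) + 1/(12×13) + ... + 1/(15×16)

Partial fractions: 1/(k(k+1)) = 1/k - 1/(k+1)
The series telescopes:
= (1/11 - 1/12) + (1/12 - 1/13) + ... + (1/15 - 1/16)
= 1/11 - 1/16
= 5/176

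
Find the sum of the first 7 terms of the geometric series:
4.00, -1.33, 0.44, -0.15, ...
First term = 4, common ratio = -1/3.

Sₙ = a(1 - rⁿ) / (1 - r)
S_7 = 4(1 - (-1/3)^7) / (1 - (-1/3))
S_7 = 4(1 - (-1/2187)) / (4/3)
S_7 = 2188/729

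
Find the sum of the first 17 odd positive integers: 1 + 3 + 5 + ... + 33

Sum of first n odd numbers = n²
= 17²
= 289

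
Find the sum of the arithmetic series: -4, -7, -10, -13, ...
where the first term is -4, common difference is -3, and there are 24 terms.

Sₙ = n/2 × (first + last)
Last term = a + (n-1)d = -4 + (24-1)×(-3) = -73
S_24 = 24/2 × (-4 + (-73))
S_24 = 24/2 × (-77) = -924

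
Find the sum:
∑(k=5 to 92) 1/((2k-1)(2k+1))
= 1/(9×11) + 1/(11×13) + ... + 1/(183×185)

Partial fractions: 1/((2k-1)(2k+1)) = (1/2)[1/(2k-1) - 1/(2k+1)]
The series telescopes:
= (1/2)[1/9 - 1/185]
= 88/1665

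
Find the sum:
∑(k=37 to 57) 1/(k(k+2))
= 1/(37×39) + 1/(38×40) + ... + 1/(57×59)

Partial fractions: 1/(k(k+2)) = (1/2)[1/k - 1/(k+2)]
Telescoping leaves the first two and last two terms:
= (1/2)[1/37 + 1/38 - 1/58 - 1/59]
= 23037/2405666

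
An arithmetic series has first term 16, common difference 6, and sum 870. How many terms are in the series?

Using S = n/2 × [2a + (n-1)d]
870 = n/2 × [2(16) + (n-1)(6)]
870 = n/2 × [32 + 6n - 6]
1740 = n × [26 + 6n]
6n² + (26)n - 1740 = 0
Discriminant: Δ = (26)² - 4(6)(-1740) = 676 + 41760 = 42436
√Δ = 206
n = [-(26) + √Δ] / (2·6) = (-26 + 206) / 12 = 180 / 12 = 15
(The negative root is discarded since n must be a positive integer.)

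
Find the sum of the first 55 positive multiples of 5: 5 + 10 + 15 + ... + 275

Factor out 5: = 5(1 + 2 + ... + 55) = 5 × n(n+1)/2
= 5 × 55×56/2
= 5 × 1540
= 7700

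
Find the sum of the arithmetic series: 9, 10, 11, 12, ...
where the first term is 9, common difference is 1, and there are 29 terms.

Sₙ = n/2 × (first + last)
Last term = a + (n-1)d = 9 + (29-1)×1 = 37
S_29 = 29/2 × (9 + 37)
S_29 = 29/2 × 46 = 667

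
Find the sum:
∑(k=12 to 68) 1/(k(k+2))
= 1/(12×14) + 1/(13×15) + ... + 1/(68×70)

Partial fractions: 1/(k(k+2)) = (1/2)[1/k - 1/(k+2)]
Telescoping leaves the first two and last two terms:
= (1/2)[1/12 + 1/13 - 1/69 - 1/70]
= 16511/251160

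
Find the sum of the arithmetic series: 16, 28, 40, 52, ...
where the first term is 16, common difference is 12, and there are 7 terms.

Sₙ = n/2 × (first + last)
Last term = a + (n-1)d = 16 + (7-1)×12 = 88
S_7 = 7/2 × (16 + 88)
S_7 = 7/2 × 104 = 364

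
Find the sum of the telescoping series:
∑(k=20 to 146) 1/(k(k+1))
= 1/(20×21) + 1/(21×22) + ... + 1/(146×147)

Partial fractions: 1/(k(k+1)) = 1/k - 1/(k+1)
The series telescopes:
= (1/20 - 1/21) + (1/21 - 1/22) + ... + (1/146 - 1/147)
= 1/20 - 1/147
= 127/2940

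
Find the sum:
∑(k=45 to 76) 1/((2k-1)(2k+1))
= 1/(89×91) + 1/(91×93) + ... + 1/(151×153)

Partial fractions: 1/((2k-1)(2k+1)) = (1/2)[1/(2k-1) - 1/(2k+1)]
The series telescopes:
= (1/2)[1/89 - 1/153]
= 32/13617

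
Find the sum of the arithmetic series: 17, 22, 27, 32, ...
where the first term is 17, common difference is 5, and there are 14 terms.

Sₙ = n/2 × (first + last)
Last term = a + (n-1)d = 17 + (14-1)×5 = 82
S_14 = 14/2 × (17 + 82)
S_14 = 14/2 × 99 = 693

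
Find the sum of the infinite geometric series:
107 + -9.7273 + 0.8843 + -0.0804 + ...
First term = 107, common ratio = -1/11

For |r| < 1, S = a / (1 - r)
S = 107 / (1 - (-1/11))
S = 107 / (12/11)
S = 1177/12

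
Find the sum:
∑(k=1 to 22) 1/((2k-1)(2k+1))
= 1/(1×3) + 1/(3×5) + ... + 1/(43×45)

Partial fractions: 1/((2k-1)(2k+1)) = (1/2)[1/(2k-1) - 1/(2k+1)]
The series telescopes:
= (1/2)[1/1 - 1/45]
= 22/45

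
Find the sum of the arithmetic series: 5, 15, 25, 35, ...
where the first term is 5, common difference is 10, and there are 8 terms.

Sₙ = n/2 × (first + last)
Last term = a + (n-1)d = 5 + (8-1)×10 = 75
S_8 = 8/2 × (5 + 75)
S_8 = 8/2 × 80 = 320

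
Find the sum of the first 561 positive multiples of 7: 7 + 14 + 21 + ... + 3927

Factor out 7: = 7(1 + 2 + ... + 561) = 7 × n(n+1)/2
= 7 × 561×562/2
= 7 × 157641
= 1103487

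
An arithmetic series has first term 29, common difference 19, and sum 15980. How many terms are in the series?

Using S = n/2 × [2a + (n-1)d]
15980 = n/2 × [2(29) + (n-1)(19)]
15980 = n/2 × [58 + 19n - 19]
31960 = n × [39 + 19n]
19n² + (39)n - 31960 = 0
Discriminant: Δ = (39)² - 4(19)(-31960) = 1521 + 2428960 = 2430481
√Δ = 1559
n = [-(39) + √Δ] / (2·19) = (-39 + 1559) / 38 = 1520 / 38 = 40
(The negative root is discarded since n must be a positive integer.)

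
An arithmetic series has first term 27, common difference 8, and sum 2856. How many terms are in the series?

Using S = n/2 × [2a + (n-1)d]
2856 = n/2 × [2(27) + (n-1)(8)]
2856 = n/2 × [54 + 8n - 8]
5712 = n × [46 + 8n]
8n² + (46)n - 5712 = 0
Discriminant: Δ = (46)² - 4(8)(-5712) = 2116 + 182784 = 184900
√Δ = 430
n = [-(46) + √Δ] / (2·8) = (-46 + 430) / 16 = 384 / 16 = 24
(The negative root is discarded since n must be a positive integer.)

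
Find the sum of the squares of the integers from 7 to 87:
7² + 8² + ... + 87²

Use ∑_{k=1}^{n} k² = n(n+1)(2n+1)/6, then subtract the first 6 terms.
∑_{k=1}^{87} k² = 87×88×175/6 = 223300
∑_{k=1}^{6} k² = 6×7×13/6 = 91
∑_{k=7}^{87} k² = 223300 - 91 = 223209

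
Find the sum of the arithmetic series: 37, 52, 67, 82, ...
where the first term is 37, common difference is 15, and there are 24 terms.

Sₙ = n/2 × (first + last)
Last term = a + (n-1)d = 37 + (24-1)×15 = 382
S_24 = 24/2 × (37 + 382)
S_24 = 24/2 × 419 = 5028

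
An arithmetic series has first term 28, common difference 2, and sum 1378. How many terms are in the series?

Using S = n/2 × [2a + (n-1)d]
1378 = n/2 × [2(28) + (n-1)(2)]
1378 = n/2 × [56 + 2n - 2]
2756 = n × [54 + 2n]
2n² + (54)n - 2756 = 0
Discriminant: Δ = (54)² - 4(2)(-2756) = 2916 + 22048 = 24964
√Δ = 158
n = [-(54) + √Δ] / (2·2) = (-54 + 158) / 4 = 104 / 4 = 26
(The negative root is discarded since n must be a positive integer.)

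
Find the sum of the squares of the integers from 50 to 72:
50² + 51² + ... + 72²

Use ∑_{k=1}^{n} k² = n(n+1)(2n+1)/6, then subtract the first 49 terms.
∑_{k=1}^{72} k² = 72×73×145/6 = 127020
∑_{k=1}^{49} k² = 49×50×99/6 = 40425
∑_{k=50}^{72} k² = 127020 - 40425 = 86595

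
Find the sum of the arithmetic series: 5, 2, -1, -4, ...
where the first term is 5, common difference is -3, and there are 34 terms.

Sₙ = n/2 × (first + last)
Last term = a + (n-1)d = 5 + (34-1)×(-3) = -94
S_34 = 34/2 × (5 + (-94))
S_34 = 34/2 × (-89) = -1513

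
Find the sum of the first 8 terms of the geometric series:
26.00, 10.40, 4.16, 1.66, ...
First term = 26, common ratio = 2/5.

Sₙ = a(1 - rⁿ) / (1 - r)
S_8 = 26(1 - (2/5)^8) / (1 - (2/5))
S_8 = 26(1 - (256/390625)) / (3/5)
S_8 = 3383198/78125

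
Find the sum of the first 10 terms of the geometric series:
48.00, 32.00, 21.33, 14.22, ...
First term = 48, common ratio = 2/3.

Sₙ = a(1 - rⁿ) / (1 - r)
S_10 = 48(1 - (2/3)^10) / (1 - (2/3))
S_10 = 48(1 - (1024/59049)) / (1/3)
S_10 = 928400/6561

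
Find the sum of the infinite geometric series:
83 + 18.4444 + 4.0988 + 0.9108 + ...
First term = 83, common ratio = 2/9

For |r| < 1, S = a / (1 - r)
S = 83 / (1 - (2/9))
S = 83 / (7/9)
S = 747/7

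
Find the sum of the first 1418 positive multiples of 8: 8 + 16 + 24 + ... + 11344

Factor out 8: = 8(1 + 2 + ... + 1418) = 8 × n(n+1)/2
= 8 × 1418×1419/2
= 8 × 1006071
= 8048568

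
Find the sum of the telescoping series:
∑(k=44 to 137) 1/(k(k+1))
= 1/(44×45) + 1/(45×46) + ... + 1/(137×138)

Partial fractions: 1/(k(k+1)) = 1/k - 1/(k+1)
The series telescopes:
= (1/44 - 1/45) + (1/45 - 1/46) + ... + (1/137 - 1/138)
= 1/44 - 1/138
= 47/3036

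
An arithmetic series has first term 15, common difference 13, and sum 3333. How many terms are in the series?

Using S = n/2 × [2a + (n-1)d]
3333 = n/2 × [2(15) + (n-1)(13)]
3333 = n/2 × [30 + 13n - 13]
6666 = n × [17 + 13n]
13n² + (17)n - 6666 = 0
Discriminant: Δ = (17)² - 4(13)(-6666) = 289 + 346632 = 346921
√Δ = 589
n = [-(17) + √Δ] / (2·13) = (-17 + 589) / 26 = 572 / 26 = 22
(The negative root is discarded since n must be a positive integer.)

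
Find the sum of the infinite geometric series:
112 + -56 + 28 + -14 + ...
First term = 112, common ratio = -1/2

For |r| < 1, S = a / (1 - r)
S = 112 / (1 - (-1/2))
S = 112 / (3/2)
S = 224/3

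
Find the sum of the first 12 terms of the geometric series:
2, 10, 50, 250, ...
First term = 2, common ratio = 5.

Sₙ = a(1 - rⁿ) / (1 - r)
S_12 = 2(1 - 5^12) / (1 - 5)
S_12 = 2(1 - 244140625) / (-4)
S_12 = 122070312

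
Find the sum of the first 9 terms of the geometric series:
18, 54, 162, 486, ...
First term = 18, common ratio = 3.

Sₙ = a(1 - rⁿ) / (1 - r)
S_9 = 18(1 - 3^9) / (1 - 3)
S_9 = 18(1 - 19683) / (-2)
S_9 = 177138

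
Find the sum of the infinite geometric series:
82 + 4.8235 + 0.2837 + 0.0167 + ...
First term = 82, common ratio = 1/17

For |r| < 1, S = a / (1 - r)
S = 82 / (1 - (1/17))
S = 82 / (16/17)
S = 697/8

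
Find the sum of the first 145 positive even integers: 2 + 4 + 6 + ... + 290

Sum of first n even numbers = n(n+1)
= 145×146
= 21170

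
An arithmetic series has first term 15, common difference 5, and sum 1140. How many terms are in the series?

Using S = n/2 × [2a + (n-1)d]
1140 = n/2 × [2(15) + (n-1)(5)]
1140 = n/2 × [30 + 5n - 5]
2280 = n × [25 + 5n]
5n² + (25)n - 2280 = 0
Discriminant: Δ = (25)² - 4(5)(-2280) = 625 + 45600 = 46225
√Δ = 215
n = [-(25) + √Δ] / (2·5) = (-25 + 215) / 10 = 190 / 10 = 19
(The negative root is discarded since n must be a positive integer.)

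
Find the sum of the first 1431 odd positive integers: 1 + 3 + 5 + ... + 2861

Sum of first n odd numbers = n²
= 1431²
= 2047761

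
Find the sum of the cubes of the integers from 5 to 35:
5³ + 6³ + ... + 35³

Use ∑_{k=1}^{n} k³ = [n(n+1)/2]², then subtract the first 4 terms.
∑_{k=1}^{35} k³ = [35×36/2]² = 630² = 396900
∑_{k=1}^{4} k³ = [4×5/2]² = 10² = 100
∑_{k=5}^{35} k³ = 396900 - 100 = 396800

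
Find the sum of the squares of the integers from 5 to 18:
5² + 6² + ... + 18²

Use ∑_{k=1}^{n} k² = n(n+1)(2n+1)/6, then subtract the first 4 terms.
∑_{k=1}^{18} k² = 18×19×37/6 = 2109
∑_{k=1}^{4} k² = 4×5×9/6 = 30
∑_{k=5}^{18} k² = 2109 - 30 = 2079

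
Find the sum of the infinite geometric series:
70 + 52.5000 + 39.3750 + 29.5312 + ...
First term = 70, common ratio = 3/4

For |r| < 1, S = a / (1 - r)
S = 70 / (1 - (3/4))
S = 70 / (1/4)
S = 280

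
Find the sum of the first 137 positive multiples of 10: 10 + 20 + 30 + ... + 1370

Factor out 10: = 10(1 + 2 + ... + 137) = 10 × n(n+1)/2
= 10 × 137×138/2
= 10 × 9453
= 94530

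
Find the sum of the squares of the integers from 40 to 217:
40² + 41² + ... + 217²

Use ∑_{k=1}^{n} k² = n(n+1)(2n+1)/6, then subtract the first 39 terms.
∑_{k=1}^{217} k² = 217×218×435/6 = 3429685
∑_{k=1}^{39} k² = 39×40×79/6 = 20540
∑_{k=40}^{217} k² = 3429685 - 20540 = 3409145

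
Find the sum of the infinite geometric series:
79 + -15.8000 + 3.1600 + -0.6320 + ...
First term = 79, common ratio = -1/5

For |r| < 1, S = a / (1 - r)
S = 79 / (1 - (-1/5))
S = 79 / (6/5)
S = 395/6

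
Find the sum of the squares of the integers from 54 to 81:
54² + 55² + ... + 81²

Use ∑_{k=1}^{n} k² = n(n+1)(2n+1)/6, then subtract the first 53 terms.
∑_{k=1}^{81} k² = 81×82×163/6 = 180441
∑_{k=1}^{53} k² = 53×54×107/6 = 51039
∑_{k=54}^{81} k² = 180441 - 51039 = 129402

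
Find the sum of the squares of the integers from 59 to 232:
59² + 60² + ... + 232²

Use ∑_{k=1}^{n} k² = n(n+1)(2n+1)/6, then subtract the first 58 terms.
∑_{k=1}^{232} k² = 232×233×465/6 = 4189340
∑_{k=1}^{58} k² = 58×59×117/6 = 66729
∑_{k=59}^{232} k² = 4189340 - 66729 = 4122611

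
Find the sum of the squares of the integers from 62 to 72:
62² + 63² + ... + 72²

Use ∑_{k=1}^{n} k² = n(n+1)(2n+1)/6, then subtract the first 61 terms.
∑_{k=1}^{72} k² = 72×73×145/6 = 127020
∑_{k=1}^{61} k² = 61×62×123/6 = 77531
∑_{k=62}^{72} k² = 127020 - 77531 = 49489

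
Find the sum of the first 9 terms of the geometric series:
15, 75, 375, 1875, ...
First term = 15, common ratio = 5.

Sₙ = a(1 - rⁿ) / (1 - r)
S_9 = 15(1 - 5^9) / (1 - 5)
S_9 = 15(1 - 1953125) / (-4)
S_9 = 7324215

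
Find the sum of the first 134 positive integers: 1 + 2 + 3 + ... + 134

Formula: ∑k = n(n+1)/2
= 134×135/2
= 18090/2
= 9045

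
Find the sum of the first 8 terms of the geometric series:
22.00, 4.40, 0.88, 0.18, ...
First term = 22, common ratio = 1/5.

Sₙ = a(1 - rⁿ) / (1 - r)
S_8 = 22(1 - (1/5)^8) / (1 - (1/5))
S_8 = 22(1 - (1/390625)) / (4/5)
S_8 = 2148432/78125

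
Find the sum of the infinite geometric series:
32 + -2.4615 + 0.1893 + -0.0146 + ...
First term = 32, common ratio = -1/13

For |r| < 1, S = a / (1 - r)
S = 32 / (1 - (-1/13))
S = 32 / (14/13)
S = 208/7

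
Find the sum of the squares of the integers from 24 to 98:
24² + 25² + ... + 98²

Use ∑_{k=1}^{n} k² = n(n+1)(2n+1)/6, then subtract the first 23 terms.
∑_{k=1}^{98} k² = 98×99×197/6 = 318549
∑_{k=1}^{23} k² = 23×24×47/6 = 4324
∑_{k=24}^{98} k² = 318549 - 4324 = 314225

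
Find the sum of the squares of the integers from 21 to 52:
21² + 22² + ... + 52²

Use ∑_{k=1}^{n} k² = n(n+1)(2n+1)/6, then subtract the first 20 terms.
∑_{k=1}^{52} k² = 52×53×105/6 = 48230
∑_{k=1}^{20} k² = 20×21×41/6 = 2870
∑_{k=21}^{52} k² = 48230 - 2870 = 45360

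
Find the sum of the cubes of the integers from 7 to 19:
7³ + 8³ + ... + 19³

Use ∑_{k=1}^{n} k³ = [n(n+1)/2]², then subtract the first 6 terms.
∑_{k=1}^{19} k³ = [19×20/2]² = 190² = 36100
∑_{k=1}^{6} k³ = [6×7/2]² = 21² = 441
∑_{k=7}^{19} k³ = 36100 - 441 = 35659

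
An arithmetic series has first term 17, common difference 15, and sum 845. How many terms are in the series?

Using S = n/2 × [2a + (n-1)d]
845 = n/2 × [2(17) + (n-1)(15)]
845 = n/2 × [34 + 15n - 15]
1690 = n × [19 + 15n]
15n² + (19)n - 1690 = 0
Discriminant: Δ = (19)² - 4(15)(-1690) = 361 + 101400 = 101761
√Δ = 319
n = [-(19) + √Δ] / (2·15) = (-19 + 319) / 30 = 300 / 30 = 10
(The negative root is discarded since n must be a positive integer.)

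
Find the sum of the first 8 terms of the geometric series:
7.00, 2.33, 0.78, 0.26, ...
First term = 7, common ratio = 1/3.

Sₙ = a(1 - rⁿ) / (1 - r)
S_8 = 7(1 - (1/3)^8) / (1 - (1/3))
S_8 = 7(1 - (1/6561)) / (2/3)
S_8 = 22960/2187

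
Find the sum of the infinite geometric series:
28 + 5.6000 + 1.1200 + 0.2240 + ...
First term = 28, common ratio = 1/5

For |r| < 1, S = a / (1 - r)
S = 28 / (1 - (1/5))
S = 28 / (4/5)
S = 35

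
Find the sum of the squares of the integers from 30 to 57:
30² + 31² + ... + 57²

Use ∑_{k=1}^{n} k² = n(n+1)(2n+1)/6, then subtract the first 29 terms.
∑_{k=1}^{57} k² = 57×58×115/6 = 63365
∑_{k=1}^{29} k² = 29×30×59/6 = 8555
∑_{k=30}^{57} k² = 63365 - 8555 = 54810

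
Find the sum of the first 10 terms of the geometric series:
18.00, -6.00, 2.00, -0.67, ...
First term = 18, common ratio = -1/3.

Sₙ = a(1 - rⁿ) / (1 - r)
S_10 = 18(1 - (-1/3)^10) / (1 - (-1/3))
S_10 = 18(1 - (1/59049)) / (4/3)
S_10 = 29524/2187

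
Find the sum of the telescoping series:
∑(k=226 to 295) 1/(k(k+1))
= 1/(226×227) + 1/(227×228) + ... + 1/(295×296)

Partial fractions: 1/(k(k+1)) = 1/k - 1/(k+1)
The series telescopes:
= (1/226 - 1/227) + (1/227 - 1/228) + ... + (1/295 - 1/296)
= 1/226 - 1/296
= 35/33448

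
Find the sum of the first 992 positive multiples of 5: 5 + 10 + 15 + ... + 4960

Factor out 5: = 5(1 + 2 + ... + 992) = 5 × n(n+1)/2
= 5 × 992×993/2
= 5 × 492528
= 2462640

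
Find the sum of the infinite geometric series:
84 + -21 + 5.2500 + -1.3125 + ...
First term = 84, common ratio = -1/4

For |r| < 1, S = a / (1 - r)
S = 84 / (1 - (-1/4))
S = 84 / (5/4)
S = 336/5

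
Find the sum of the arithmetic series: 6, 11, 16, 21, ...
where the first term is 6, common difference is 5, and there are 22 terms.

Sₙ = n/2 × (first + last)
Last term = a + (n-1)d = 6 + (22-1)×5 = 111
S_22 = 22/2 × (6 + 111)
S_22 = 22/2 × 117 = 1287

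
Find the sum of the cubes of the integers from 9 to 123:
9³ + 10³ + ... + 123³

Use ∑_{k=1}^{n} k³ = [n(n+1)/2]², then subtract the first 8 terms.
∑_{k=1}^{123} k³ = [123×124/2]² = 7626² = 58155876
∑_{k=1}^{8} k³ = [8×9/2]² = 36² = 1296
∑_{k=9}^{123} k³ = 58155876 - 1296 = 58154580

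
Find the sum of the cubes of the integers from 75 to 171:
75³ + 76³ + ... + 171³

Use ∑_{k=1}^{n} k³ = [n(n+1)/2]², then subtract the first 74 terms.
∑_{k=1}^{171} k³ = [171×172/2]² = 14706² = 216266436
∑_{k=1}^{74} k³ = [74×75/2]² = 2775² = 7700625
∑_{k=75}^{171} k³ = 216266436 - 7700625 = 208565811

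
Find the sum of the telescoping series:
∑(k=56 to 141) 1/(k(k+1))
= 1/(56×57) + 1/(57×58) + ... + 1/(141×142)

Partial fractions: 1/(k(k+1)) = 1/k - 1/(k+1)
The series telescopes:
= (1/56 - 1/57) + (1/57 - 1/58) + ... + (1/141 - 1/142)
= 1/56 - 1/142
= 43/3976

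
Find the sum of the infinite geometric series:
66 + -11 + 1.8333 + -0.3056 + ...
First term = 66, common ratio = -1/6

For |r| < 1, S = a / (1 - r)
S = 66 / (1 - (-1/6))
S = 66 / (7/6)
S = 396/7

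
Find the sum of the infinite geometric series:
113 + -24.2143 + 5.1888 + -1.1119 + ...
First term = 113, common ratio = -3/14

For |r| < 1, S = a / (1 - r)
S = 113 / (1 - (-3/14))
S = 113 / (17/14)
S = 1582/17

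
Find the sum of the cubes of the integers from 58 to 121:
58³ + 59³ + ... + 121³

Use ∑_{k=1}^{n} k³ = [n(n+1)/2]², then subtract the first 57 terms.
∑_{k=1}^{121} k³ = [121×122/2]² = 7381² = 54479161
∑_{k=1}^{57} k³ = [57×58/2]² = 1653² = 2732409
∑_{k=58}^{121} k³ = 54479161 - 2732409 = 51746752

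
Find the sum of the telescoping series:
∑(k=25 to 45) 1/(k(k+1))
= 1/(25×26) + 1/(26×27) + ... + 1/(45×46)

Partial fractions: 1/(k(k+1)) = 1/k - 1/(k+1)
The series telescopes:
= (1/25 - 1/26) + (1/26 - 1/27) + ... + (1/45 - 1/46)
= 1/25 - 1/46
= 21/1150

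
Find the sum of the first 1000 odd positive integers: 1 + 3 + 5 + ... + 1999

Sum of first n odd numbers = n²
= 1000²
= 1000000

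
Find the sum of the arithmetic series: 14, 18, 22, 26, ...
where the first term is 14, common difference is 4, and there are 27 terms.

Sₙ = n/2 × (first + last)
Last term = a + (n-1)d = 14 + (27-1)×4 = 118
S_27 = 27/2 × (14 + 118)
S_27 = 27/2 × 132 = 1782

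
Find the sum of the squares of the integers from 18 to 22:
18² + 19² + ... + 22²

Use ∑_{k=1}^{n} k² = n(n+1)(2n+1)/6, then subtract the first 17 terms.
∑_{k=1}^{22} k² = 22×23×45/6 = 3795
∑_{k=1}^{17} k² = 17×18×35/6 = 1785
∑_{k=18}^{22} k² = 3795 - 1785 = 2010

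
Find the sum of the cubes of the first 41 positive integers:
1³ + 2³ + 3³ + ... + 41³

Formula: ∑k³ = [n(n+1)/2]²
= [41×42/2]²
= 861²
= 741321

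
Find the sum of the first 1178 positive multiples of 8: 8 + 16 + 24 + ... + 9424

Factor out 8: = 8(1 + 2 + ... + 1178) = 8 × n(n+1)/2
= 8 × 1178×1179/2
= 8 × 694431
= 5555448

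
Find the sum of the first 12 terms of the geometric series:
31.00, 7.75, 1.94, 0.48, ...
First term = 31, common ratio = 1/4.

Sₙ = a(1 - rⁿ) / (1 - r)
S_12 = 31(1 - (1/4)^12) / (1 - (1/4))
S_12 = 31(1 - (1/16777216)) / (3/4)
S_12 = 173364555/4194304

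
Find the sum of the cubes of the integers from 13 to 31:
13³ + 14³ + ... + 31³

Use ∑_{k=1}^{n} k³ = [n(n+1)/2]², then subtract the first 12 terms.
∑_{k=1}^{31} k³ = [31×32/2]² = 496² = 246016
∑_{k=1}^{12} k³ = [12×13/2]² = 78² = 6084
∑_{k=13}^{31} k³ = 246016 - 6084 = 239932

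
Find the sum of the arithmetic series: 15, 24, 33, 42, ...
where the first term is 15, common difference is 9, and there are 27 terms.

Sₙ = n/2 × (first + last)
Last term = a + (n-1)d = 15 + (27-1)×9 = 249
S_27 = 27/2 × (15 + 249)
S_27 = 27/2 × 264 = 3564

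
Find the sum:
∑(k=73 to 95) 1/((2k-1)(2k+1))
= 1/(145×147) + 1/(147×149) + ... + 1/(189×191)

Partial fractions: 1/((2k-1)(2k+1)) = (1/2)[1/(2k-1) - 1/(2k+1)]
The series telescopes:
= (1/2)[1/145 - 1/191]
= 23/27695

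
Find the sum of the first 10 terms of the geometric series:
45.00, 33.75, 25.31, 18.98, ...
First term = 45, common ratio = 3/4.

Sₙ = a(1 - rⁿ) / (1 - r)
S_10 = 45(1 - (3/4)^10) / (1 - (3/4))
S_10 = 45(1 - (59049/1048576)) / (1/4)
S_10 = 44528715/262144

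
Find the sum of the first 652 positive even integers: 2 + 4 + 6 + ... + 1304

Sum of first n even numbers = n(n+1)
= 652×653
= 425756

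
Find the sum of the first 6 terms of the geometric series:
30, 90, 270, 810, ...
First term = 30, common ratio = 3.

Sₙ = a(1 - rⁿ) / (1 - r)
S_6 = 30(1 - 3^6) / (1 - 3)
S_6 = 30(1 - 729) / (-2)
S_6 = 10920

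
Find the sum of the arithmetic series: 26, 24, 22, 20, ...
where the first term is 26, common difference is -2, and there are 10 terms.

Sₙ = n/2 × (first + last)
Last term = a + (n-1)d = 26 + (10-1)×(-2) = 8
S_10 = 10/2 × (26 + 8)
S_10 = 10/2 × 34 = 170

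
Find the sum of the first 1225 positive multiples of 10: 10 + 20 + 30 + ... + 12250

Factor out 10: = 10(1 + 2 + ... + 1225) = 10 × n(n+1)/2
= 10 × 1225×1226/2
= 10 × 750925
= 7509250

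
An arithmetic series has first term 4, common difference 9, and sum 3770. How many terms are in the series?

Using S = n/2 × [2a + (n-1)d]
3770 = n/2 × [2(4) + (n-1)(9)]
3770 = n/2 × [8 + 9n - 9]
7540 = n × [-1 + 9n]
9n² + (-1)n - 7540 = 0
Discriminant: Δ = (-1)² - 4(9)(-7540) = 1 + 271440 = 271441
√Δ = 521
n = [-(-1) + √Δ] / (2·9) = (1 + 521) / 18 = 522 / 18 = 29
(The negative root is discarded since n must be a positive integer.)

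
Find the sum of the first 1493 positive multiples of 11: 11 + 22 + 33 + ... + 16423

Factor out 11: = 11(1 + 2 + ... + 1493) = 11 × n(n+1)/2
= 11 × 1493×1494/2
= 11 × 1115271
= 12267981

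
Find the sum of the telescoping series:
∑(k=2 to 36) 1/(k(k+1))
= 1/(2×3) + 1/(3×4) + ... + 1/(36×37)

Partial fractions: 1/(k(k+1)) = 1/k - 1/(k+1)
The series telescopes:
= (1/2 - 1/3) + (1/3 - 1/4) + ... + (1/36 - 1/37)
= 1/2 - 1/37
= 35/74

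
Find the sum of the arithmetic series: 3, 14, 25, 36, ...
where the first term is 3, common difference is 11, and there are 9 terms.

Sₙ = n/2 × (first + last)
Last term = a + (n-1)d = 3 + (9-1)×11 = 91
S_9 = 9/2 × (3 + 91)
S_9 = 9/2 × 94 = 423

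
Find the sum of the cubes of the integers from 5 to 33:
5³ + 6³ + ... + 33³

Use ∑_{k=1}^{n} k³ = [n(n+1)/2]², then subtract the first 4 terms.
∑_{k=1}^{33} k³ = [33×34/2]² = 561² = 314721
∑_{k=1}^{4} k³ = [4×5/2]² = 10² = 100
∑_{k=5}^{33} k³ = 314721 - 100 = 314621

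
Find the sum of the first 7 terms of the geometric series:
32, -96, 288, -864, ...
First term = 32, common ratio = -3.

Sₙ = a(1 - rⁿ) / (1 - r)
S_7 = 32(1 - (-3)^7) / (1 - (-3))
S_7 = 32(1 - (-2187)) / (4)
S_7 = 17504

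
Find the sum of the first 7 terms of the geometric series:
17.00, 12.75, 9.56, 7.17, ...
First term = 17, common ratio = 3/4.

Sₙ = a(1 - rⁿ) / (1 - r)
S_7 = 17(1 - (3/4)^7) / (1 - (3/4))
S_7 = 17(1 - (2187/16384)) / (1/4)
S_7 = 241349/4096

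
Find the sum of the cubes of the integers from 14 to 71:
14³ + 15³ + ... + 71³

Use ∑_{k=1}^{n} k³ = [n(n+1)/2]², then subtract the first 13 terms.
∑_{k=1}^{71} k³ = [71×72/2]² = 2556² = 6533136
∑_{k=1}^{13} k³ = [13×14/2]² = 91² = 8281
∑_{k=14}^{71} k³ = 6533136 - 8281 = 6524855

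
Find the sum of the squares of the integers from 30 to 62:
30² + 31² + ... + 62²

Use ∑_{k=1}^{n} k² = n(n+1)(2n+1)/6, then subtract the first 29 terms.
∑_{k=1}^{62} k² = 62×63×125/6 = 81375
∑_{k=1}^{29} k² = 29×30×59/6 = 8555
∑_{k=30}^{62} k² = 81375 - 8555 = 72820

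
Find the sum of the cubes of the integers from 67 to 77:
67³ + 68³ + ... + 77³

Use ∑_{k=1}^{n} k³ = [n(n+1)/2]², then subtract the first 66 terms.
∑_{k=1}^{77} k³ = [77×78/2]² = 3003² = 9018009
∑_{k=1}^{66} k³ = [66×67/2]² = 2211² = 4888521
∑_{k=67}^{77} k³ = 9018009 - 4888521 = 4129488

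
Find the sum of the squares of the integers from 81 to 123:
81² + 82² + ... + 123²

Use ∑_{k=1}^{n} k² = n(n+1)(2n+1)/6, then subtract the first 80 terms.
∑_{k=1}^{123} k² = 123×124×247/6 = 627874
∑_{k=1}^{80} k² = 80×81×161/6 = 173880
∑_{k=81}^{123} k² = 627874 - 173880 = 453994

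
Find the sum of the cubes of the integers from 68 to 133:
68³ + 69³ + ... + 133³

Use ∑_{k=1}^{n} k³ = [n(n+1)/2]², then subtract the first 67 terms.
∑_{k=1}^{133} k³ = [133×134/2]² = 8911² = 79405921
∑_{k=1}^{67} k³ = [67×68/2]² = 2278² = 5189284
∑_{k=68}^{133} k³ = 79405921 - 5189284 = 74216637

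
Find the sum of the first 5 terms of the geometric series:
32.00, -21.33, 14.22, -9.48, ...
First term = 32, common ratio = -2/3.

Sₙ = a(1 - rⁿ) / (1 - r)
S_5 = 32(1 - (-2/3)^5) / (1 - (-2/3))
S_5 = 32(1 - (-32/243)) / (5/3)
S_5 = 1760/81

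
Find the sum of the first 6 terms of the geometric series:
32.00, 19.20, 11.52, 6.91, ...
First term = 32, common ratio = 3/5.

Sₙ = a(1 - rⁿ) / (1 - r)
S_6 = 32(1 - (3/5)^6) / (1 - (3/5))
S_6 = 32(1 - (729/15625)) / (2/5)
S_6 = 238336/3125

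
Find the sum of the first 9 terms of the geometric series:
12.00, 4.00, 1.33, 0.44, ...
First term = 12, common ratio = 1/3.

Sₙ = a(1 - rⁿ) / (1 - r)
S_9 = 12(1 - (1/3)^9) / (1 - (1/3))
S_9 = 12(1 - (1/19683)) / (2/3)
S_9 = 39364/2187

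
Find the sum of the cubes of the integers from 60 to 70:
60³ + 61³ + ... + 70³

Use ∑_{k=1}^{n} k³ = [n(n+1)/2]², then subtract the first 59 terms.
∑_{k=1}^{70} k³ = [70×71/2]² = 2485² = 6175225
∑_{k=1}^{59} k³ = [59×60/2]² = 1770² = 3132900
∑_{k=60}^{70} k³ = 6175225 - 3132900 = 3042325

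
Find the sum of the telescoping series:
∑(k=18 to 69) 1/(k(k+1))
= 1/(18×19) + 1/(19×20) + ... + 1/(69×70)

Partial fractions: 1/(k(k+1)) = 1/k - 1/(k+1)
The series telescopes:
= (1/18 - 1/19) + (1/19 - 1/20) + ... + (1/69 - 1/70)
= 1/18 - 1/70
= 13/315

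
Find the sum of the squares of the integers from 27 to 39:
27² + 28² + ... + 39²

Use ∑_{k=1}^{n} k² = n(n+1)(2n+1)/6, then subtract the first 26 terms.
∑_{k=1}^{39} k² = 39×40×79/6 = 20540
∑_{k=1}^{26} k² = 26×27×53/6 = 6201
∑_{k=27}^{39} k² = 20540 - 6201 = 14339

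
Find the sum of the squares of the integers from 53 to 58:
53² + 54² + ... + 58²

Use ∑_{k=1}^{n} k² = n(n+1)(2n+1)/6, then subtract the first 52 terms.
∑_{k=1}^{58} k² = 58×59×117/6 = 66729
∑_{k=1}^{52} k² = 52×53×105/6 = 48230
∑_{k=53}^{58} k² = 66729 - 48230 = 18499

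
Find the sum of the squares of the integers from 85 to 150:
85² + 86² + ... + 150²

Use ∑_{k=1}^{n} k² = n(n+1)(2n+1)/6, then subtract the first 84 terms.
∑_{k=1}^{150} k² = 150×151×301/6 = 1136275
∑_{k=1}^{84} k² = 84×85×169/6 = 201110
∑_{k=85}^{150} k² = 1136275 - 201110 = 935165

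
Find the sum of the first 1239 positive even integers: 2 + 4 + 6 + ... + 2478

Sum of first n even numbers = n(n+1)
= 1239×1240
= 1536360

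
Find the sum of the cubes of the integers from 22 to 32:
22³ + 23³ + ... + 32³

Use ∑_{k=1}^{n} k³ = [n(n+1)/2]², then subtract the first 21 terms.
∑_{k=1}^{32} k³ = [32×33/2]² = 528² = 278784
∑_{k=1}^{21} k³ = [21×22/2]² = 231² = 53361
∑_{k=22}^{32} k³ = 278784 - 53361 = 225423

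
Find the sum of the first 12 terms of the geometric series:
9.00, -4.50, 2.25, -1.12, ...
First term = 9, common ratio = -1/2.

Sₙ = a(1 - rⁿ) / (1 - r)
S_12 = 9(1 - (-1/2)^12) / (1 - (-1/2))
S_12 = 9(1 - (1/4096)) / (3/2)
S_12 = 12285/2048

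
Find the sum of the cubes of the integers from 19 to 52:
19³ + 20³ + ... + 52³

Use ∑_{k=1}^{n} k³ = [n(n+1)/2]², then subtract the first 18 terms.
∑_{k=1}^{52} k³ = [52×53/2]² = 1378² = 1898884
∑_{k=1}^{18} k³ = [18×19/2]² = 171² = 29241
∑_{k=19}^{52} k³ = 1898884 - 29241 = 1869643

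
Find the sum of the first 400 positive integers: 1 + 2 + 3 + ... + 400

Formula: ∑k = n(n+1)/2
= 400×401/2
= 160400/2
= 80200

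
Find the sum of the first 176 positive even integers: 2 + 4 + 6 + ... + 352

Sum of first n even numbers = n(n+1)
= 176×177
= 31152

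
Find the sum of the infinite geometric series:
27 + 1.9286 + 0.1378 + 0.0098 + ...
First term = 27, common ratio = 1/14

For |r| < 1, S = a / (1 - r)
S = 27 / (1 - (1/14))
S = 27 / (13/14)
S = 378/13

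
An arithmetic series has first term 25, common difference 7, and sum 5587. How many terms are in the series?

Using S = n/2 × [2a + (n-1)d]
5587 = n/2 × [2(25) + (n-1)(7)]
5587 = n/2 × [50 + 7n - 7]
11174 = n × [43 + 7n]
7n² + (43)n - 11174 = 0
Discriminant: Δ = (43)² - 4(7)(-11174) = 1849 + 312872 = 314721
√Δ = 561
n = [-(43) + √Δ] / (2·7) = (-43 + 561) / 14 = 518 / 14 = 37
(The negative root is discarded since n must be a positive integer.)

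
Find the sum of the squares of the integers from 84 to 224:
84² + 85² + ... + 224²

Use ∑_{k=1}^{n} k² = n(n+1)(2n+1)/6, then subtract the first 83 terms.
∑_{k=1}^{224} k² = 224×225×449/6 = 3771600
∑_{k=1}^{83} k² = 83×84×167/6 = 194054
∑_{k=84}^{224} k² = 3771600 - 194054 = 3577546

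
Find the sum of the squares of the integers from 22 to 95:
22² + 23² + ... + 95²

Use ∑_{k=1}^{n} k² = n(n+1)(2n+1)/6, then subtract the first 21 terms.
∑_{k=1}^{95} k² = 95×96×191/6 = 290320
∑_{k=1}^{21} k² = 21×22×43/6 = 3311
∑_{k=22}^{95} k² = 290320 - 3311 = 287009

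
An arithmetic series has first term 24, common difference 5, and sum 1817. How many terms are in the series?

Using S = n/2 × [2a + (n-1)d]
1817 = n/2 × [2(24) + (n-1)(5)]
1817 = n/2 × [48 + 5n - 5]
3634 = n × [43 + 5n]
5n² + (43)n - 3634 = 0
Discriminant: Δ = (43)² - 4(5)(-3634) = 1849 + 72680 = 74529
√Δ = 273
n = [-(43) + √Δ] / (2·5) = (-43 + 273) / 10 = 230 / 10 = 23
(The negative root is discarded since n must be a positive integer.)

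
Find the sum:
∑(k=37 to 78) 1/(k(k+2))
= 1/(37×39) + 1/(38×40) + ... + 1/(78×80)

Partial fractions: 1/(k(k+2)) = (1/2)[1/k - 1/(k+2)]
Telescoping leaves the first two and last two terms:
= (1/2)[1/37 + 1/38 - 1/79 - 1/80]
= 125223/8885920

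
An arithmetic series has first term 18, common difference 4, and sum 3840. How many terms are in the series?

Using S = n/2 × [2a + (n-1)d]
3840 = n/2 × [2(18) + (n-1)(4)]
3840 = n/2 × [36 + 4n - 4]
7680 = n × [32 + 4n]
4n² + (32)n - 7680 = 0
Discriminant: Δ = (32)² - 4(4)(-7680) = 1024 + 122880 = 123904
√Δ = 352
n = [-(32) + √Δ] / (2·4) = (-32 + 352) / 8 = 320 / 8 = 40
(The negative root is discarded since n must be a positive integer.)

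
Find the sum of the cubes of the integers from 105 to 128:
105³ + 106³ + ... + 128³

Use ∑_{k=1}^{n} k³ = [n(n+1)/2]², then subtract the first 104 terms.
∑_{k=1}^{128} k³ = [128×129/2]² = 8256² = 68161536
∑_{k=1}^{104} k³ = [104×105/2]² = 5460² = 29811600
∑_{k=105}^{128} k³ = 68161536 - 29811600 = 38349936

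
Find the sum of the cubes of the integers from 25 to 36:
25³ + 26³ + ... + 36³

Use ∑_{k=1}^{n} k³ = [n(n+1)/2]², then subtract the first 24 terms.
∑_{k=1}^{36} k³ = [36×37/2]² = 666² = 443556
∑_{k=1}^{24} k³ = [24×25/2]² = 300² = 90000
∑_{k=25}^{36} k³ = 443556 - 90000 = 353556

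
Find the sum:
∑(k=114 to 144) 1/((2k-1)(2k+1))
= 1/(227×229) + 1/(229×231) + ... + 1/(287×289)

Partial fractions: 1/((2k-1)(2k+1)) = (1/2)[1/(2k-1) - 1/(2k+1)]
The series telescopes:
= (1/2)[1/227 - 1/289]
= 31/65603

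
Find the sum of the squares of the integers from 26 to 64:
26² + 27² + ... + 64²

Use ∑_{k=1}^{n} k² = n(n+1)(2n+1)/6, then subtract the first 25 terms.
∑_{k=1}^{64} k² = 64×65×129/6 = 89440
∑_{k=1}^{25} k² = 25×26×51/6 = 5525
∑_{k=26}^{64} k² = 89440 - 5525 = 83915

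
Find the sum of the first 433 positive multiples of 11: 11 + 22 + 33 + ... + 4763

Factor out 11: = 11(1 + 2 + ... + 433) = 11 × n(n+1)/2
= 11 × 433×434/2
= 11 × 93961
= 1033571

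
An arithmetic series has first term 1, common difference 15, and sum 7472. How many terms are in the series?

Using S = n/2 × [2a + (n-1)d]
7472 = n/2 × [2(1) + (n-1)(15)]
7472 = n/2 × [2 + 15n - 15]
14944 = n × [-13 + 15n]
15n² + (-13)n - 14944 = 0
Discriminant: Δ = (-13)² - 4(15)(-14944) = 169 + 896640 = 896809
√Δ = 947
n = [-(-13) + √Δ] / (2·15) = (13 + 947) / 30 = 960 / 30 = 32
(The negative root is discarded since n must be a positive integer.)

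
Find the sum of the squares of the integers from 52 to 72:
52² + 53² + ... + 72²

Use ∑_{k=1}^{n} k² = n(n+1)(2n+1)/6, then subtract the first 51 terms.
∑_{k=1}^{72} k² = 72×73×145/6 = 127020
∑_{k=1}^{51} k² = 51×52×103/6 = 45526
∑_{k=52}^{72} k² = 127020 - 45526 = 81494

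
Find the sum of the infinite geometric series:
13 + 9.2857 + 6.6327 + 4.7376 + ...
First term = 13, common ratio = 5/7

For |r| < 1, S = a / (1 - r)
S = 13 / (1 - (5/7))
S = 13 / (2/7)
S = 91/2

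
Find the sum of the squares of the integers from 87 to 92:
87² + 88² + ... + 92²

Use ∑_{k=1}^{n} k² = n(n+1)(2n+1)/6, then subtract the first 86 terms.
∑_{k=1}^{92} k² = 92×93×185/6 = 263810
∑_{k=1}^{86} k² = 86×87×173/6 = 215731
∑_{k=87}^{92} k² = 263810 - 215731 = 48079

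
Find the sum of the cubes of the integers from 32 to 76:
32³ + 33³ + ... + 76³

Use ∑_{k=1}^{n} k³ = [n(n+1)/2]², then subtract the first 31 terms.
∑_{k=1}^{76} k³ = [76×77/2]² = 2926² = 8561476
∑_{k=1}^{31} k³ = [31×32/2]² = 496² = 246016
∑_{k=32}^{76} k³ = 8561476 - 246016 = 8315460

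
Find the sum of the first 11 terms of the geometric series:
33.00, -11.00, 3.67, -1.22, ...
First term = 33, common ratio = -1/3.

Sₙ = a(1 - rⁿ) / (1 - r)
S_11 = 33(1 - (-1/3)^11) / (1 - (-1/3))
S_11 = 33(1 - (-1/177147)) / (4/3)
S_11 = 487157/19683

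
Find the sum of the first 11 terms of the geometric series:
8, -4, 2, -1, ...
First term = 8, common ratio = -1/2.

Sₙ = a(1 - rⁿ) / (1 - r)
S_11 = 8(1 - (-1/2)^11) / (1 - (-1/2))
S_11 = 8(1 - (-1/2048)) / (3/2)
S_11 = 683/128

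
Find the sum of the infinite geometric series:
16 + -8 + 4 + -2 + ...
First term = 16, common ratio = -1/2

For |r| < 1, S = a / (1 - r)
S = 16 / (1 - (-1/2))
S = 16 / (3/2)
S = 32/3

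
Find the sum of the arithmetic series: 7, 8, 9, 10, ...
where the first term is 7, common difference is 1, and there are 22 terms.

Sₙ = n/2 × (first + last)
Last term = a + (n-1)d = 7 + (22-1)×1 = 28
S_22 = 22/2 × (7 + 28)
S_22 = 22/2 × 35 = 385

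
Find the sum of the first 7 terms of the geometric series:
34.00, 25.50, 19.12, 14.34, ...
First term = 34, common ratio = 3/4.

Sₙ = a(1 - rⁿ) / (1 - r)
S_7 = 34(1 - (3/4)^7) / (1 - (3/4))
S_7 = 34(1 - (2187/16384)) / (1/4)
S_7 = 241349/2048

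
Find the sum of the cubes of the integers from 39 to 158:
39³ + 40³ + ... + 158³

Use ∑_{k=1}^{n} k³ = [n(n+1)/2]², then subtract the first 38 terms.
∑_{k=1}^{158} k³ = [158×159/2]² = 12561² = 157778721
∑_{k=1}^{38} k³ = [38×39/2]² = 741² = 549081
∑_{k=39}^{158} k³ = 157778721 - 549081 = 157229640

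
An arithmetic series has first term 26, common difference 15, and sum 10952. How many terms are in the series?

Using S = n/2 × [2a + (n-1)d]
10952 = n/2 × [2(26) + (n-1)(15)]
10952 = n/2 × [52 + 15n - 15]
21904 = n × [37 + 15n]
15n² + (37)n - 21904 = 0
Discriminant: Δ = (37)² - 4(15)(-21904) = 1369 + 1314240 = 1315609
√Δ = 1147
n = [-(37) + √Δ] / (2·15) = (-37 + 1147) / 30 = 1110 / 30 = 37
(The negative root is discarded since n must be a positive integer.)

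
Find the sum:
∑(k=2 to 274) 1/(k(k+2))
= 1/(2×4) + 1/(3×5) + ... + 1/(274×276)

Partial fractions: 1/(k(k+2)) = (1/2)[1/k - 1/(k+2)]
Telescoping leaves the first two and last two terms:
= (1/2)[1/2 + 1/3 - 1/275 - 1/276]
= 62699/151800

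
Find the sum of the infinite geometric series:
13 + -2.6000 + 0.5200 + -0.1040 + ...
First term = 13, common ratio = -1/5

For |r| < 1, S = a / (1 - r)
S = 13 / (1 - (-1/5))
S = 13 / (6/5)
S = 65/6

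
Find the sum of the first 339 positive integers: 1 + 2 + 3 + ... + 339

Formula: ∑k = n(n+1)/2
= 339×340/2
= 115260/2
= 57630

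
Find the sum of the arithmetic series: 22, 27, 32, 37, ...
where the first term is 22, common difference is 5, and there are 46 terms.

Sₙ = n/2 × (first + last)
Last term = a + (n-1)d = 22 + (46-1)×5 = 247
S_46 = 46/2 × (22 + 247)
S_46 = 46/2 × 269 = 6187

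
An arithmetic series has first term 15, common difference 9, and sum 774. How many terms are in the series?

Using S = n/2 × [2a + (n-1)d]
774 = n/2 × [2(15) + (n-1)(9)]
774 = n/2 × [30 + 9n - 9]
1548 = n × [21 + 9n]
9n² + (21)n - 1548 = 0
Discriminant: Δ = (21)² - 4(9)(-1548) = 441 + 55728 = 56169
√Δ = 237
n = [-(21) + √Δ] / (2·9) = (-21 + 237) / 18 = 216 / 18 = 12
(The negative root is discarded since n must be a positive integer.)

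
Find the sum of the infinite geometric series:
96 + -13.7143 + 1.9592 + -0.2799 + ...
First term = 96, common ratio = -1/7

For |r| < 1, S = a / (1 - r)
S = 96 / (1 - (-1/7))
S = 96 / (8/7)
S = 84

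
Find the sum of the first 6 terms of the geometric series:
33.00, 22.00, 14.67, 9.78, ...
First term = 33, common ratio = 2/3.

Sₙ = a(1 - rⁿ) / (1 - r)
S_6 = 33(1 - (2/3)^6) / (1 - (2/3))
S_6 = 33(1 - (64/729)) / (1/3)
S_6 = 7315/81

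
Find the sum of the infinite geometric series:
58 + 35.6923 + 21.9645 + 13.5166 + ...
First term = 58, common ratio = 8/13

For |r| < 1, S = a / (1 - r)
S = 58 / (1 - (8/13))
S = 58 / (5/13)
S = 754/5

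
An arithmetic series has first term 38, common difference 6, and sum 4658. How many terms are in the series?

Using S = n/2 × [2a + (n-1)d]
4658 = n/2 × [2(38) + (n-1)(6)]
4658 = n/2 × [76 + 6n - 6]
9316 = n × [70 + 6n]
6n² + (70)n - 9316 = 0
Discriminant: Δ = (70)² - 4(6)(-9316) = 4900 + 223584 = 228484
√Δ = 478
n = [-(70) + √Δ] / (2·6) = (-70 + 478) / 12 = 408 / 12 = 34
(The negative root is discarded since n must be a positive integer.)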